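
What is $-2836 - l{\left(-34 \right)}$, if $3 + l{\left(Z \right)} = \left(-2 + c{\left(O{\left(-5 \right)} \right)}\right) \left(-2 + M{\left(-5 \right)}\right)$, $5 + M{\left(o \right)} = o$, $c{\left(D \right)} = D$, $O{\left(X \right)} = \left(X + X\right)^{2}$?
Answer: $-1657$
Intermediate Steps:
$O{\left(X \right)} = 4 X^{2}$ ($O{\left(X \right)} = \left(2 X\right)^{2} = 4 X^{2}$)
$M{\left(o \right)} = -5 + o$
$l{\left(Z \right)} = -1179$ ($l{\left(Z \right)} = -3 + \left(-2 + 4 \left(-5\right)^{2}\right) \left(-2 - 10\right) = -3 + \left(-2 + 4 \cdot 25\right) \left(-2 - 10\right) = -3 + \left(-2 + 100\right) \left(-12\right) = -3 + 98 \left(-12\right) = -3 - 1176 = -1179$)
$-2836 - l{\left(-34 \right)} = -2836 - -1179 = -2836 + 1179 = -1657$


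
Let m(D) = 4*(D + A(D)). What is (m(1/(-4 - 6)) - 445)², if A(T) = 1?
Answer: 4870849/25 ≈ 1.9483e+5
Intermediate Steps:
m(D) = 4 + 4*D (m(D) = 4*(D + 1) = 4*(1 + D) = 4 + 4*D)
(m(1/(-4 - 6)) - 445)² = ((4 + 4/(-4 - 6)) - 445)² = ((4 + 4/(-10)) - 445)² = ((4 + 4*(-⅒)) - 445)² = ((4 - ⅖) - 445)² = (18/5 - 445)² = (-2207/5)² = 4870849/25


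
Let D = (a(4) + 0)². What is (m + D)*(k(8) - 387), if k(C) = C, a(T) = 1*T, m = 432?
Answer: -169792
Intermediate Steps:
a(T) = T
D = 16 (D = (4 + 0)² = 4² = 16)
(m + D)*(k(8) - 387) = (432 + 16)*(8 - 387) = 448*(-379) = -169792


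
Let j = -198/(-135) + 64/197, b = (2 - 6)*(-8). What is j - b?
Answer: -89266/2955 ≈ -30.208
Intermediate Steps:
b = 32 (b = -4*(-8) = 32)
j = 5294/2955 (j = -198*(-1/135) + 64*(1/197) = 22/15 + 64/197 = 5294/2955 ≈ 1.7915)
j - b = 5294/2955 - 1*32 = 5294/2955 - 32 = -89266/2955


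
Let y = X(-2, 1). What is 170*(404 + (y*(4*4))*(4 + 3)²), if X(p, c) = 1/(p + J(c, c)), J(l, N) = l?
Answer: -64600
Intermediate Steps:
X(p, c) = 1/(c + p) (X(p, c) = 1/(p + c) = 1/(c + p))
y = -1 (y = 1/(1 - 2) = 1/(-1) = -1)
170*(404 + (y*(4*4))*(4 + 3)²) = 170*(404 + (-4*4)*(4 + 3)²) = 170*(404 - 1*16*7²) = 170*(404 - 16*49) = 170*(404 - 784) = 170*(-380) = -64600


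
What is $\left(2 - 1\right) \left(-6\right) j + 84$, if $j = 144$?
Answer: $-780$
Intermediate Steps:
$\left(2 - 1\right) \left(-6\right) j + 84 = \left(2 - 1\right) \left(-6\right) 144 + 84 = 1 \left(-6\right) 144 + 84 = \left(-6\right) 144 + 84 = -864 + 84 = -780$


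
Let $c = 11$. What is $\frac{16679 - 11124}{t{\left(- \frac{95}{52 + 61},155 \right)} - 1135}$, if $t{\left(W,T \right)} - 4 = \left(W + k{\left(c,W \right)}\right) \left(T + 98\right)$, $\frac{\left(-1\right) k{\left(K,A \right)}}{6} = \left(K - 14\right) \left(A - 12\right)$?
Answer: $- \frac{627715}{6759692} \approx -0.092861$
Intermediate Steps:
$k{\left(K,A \right)} = - 6 \left(-14 + K\right) \left(-12 + A\right)$ ($k{\left(K,A \right)} = - 6 \left(K - 14\right) \left(A - 12\right) = - 6 \left(-14 + K\right) \left(-12 + A\right)$)
$t{\left(W,T \right)} = 4 + \left(-216 + 19 W\right) \left(98 + T\right)$ ($t{\left(W,T \right)} = 4 + \left(W + \left(-1008 + 72 \cdot 11 + 84 W - 6 W 11\right)\right) \left(T + 98\right) = 4 + \left(W + \left(-1008 + 792 + 84 W - 66 W\right)\right) \left(98 + T\right) = 4 + \left(W + \left(-216 + 18 W\right)\right) \left(98 + T\right) = 4 + \left(-216 + 19 W\right) \left(98 + T\right)$)
$\frac{16679 - 11124}{t{\left(- \frac{95}{52 + 61},155 \right)} - 1135} = \frac{16679 - 11124}{\left(-21164 - 33480 + 1862 \left(- \frac{95}{52 + 61}\right) + 19 \cdot 155 \left(- \frac{95}{52 + 61}\right)\right) - 1135} = \frac{5555}{\left(-21164 - 33480 + 1862 \left(- \frac{95}{113}\right) + 19 \cdot 155 \left(- \frac{95}{113}\right)\right) - 1135} = \frac{5555}{\left(-21164 - 33480 - \frac{176890}{113} - \frac{279775}{113}\right) - 1135} = \frac{5555}{- \frac{6631437}{113} - 1135} = \frac{5555}{- \frac{6759692}{113}} = 5555 \left(- \frac{113}{6759692}\right) = - \frac{627715}{6759692}$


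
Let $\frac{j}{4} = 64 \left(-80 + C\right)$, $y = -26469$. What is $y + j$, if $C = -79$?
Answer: $-67173$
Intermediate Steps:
$j = -40704$ ($j = 4 \cdot 64 \left(-80 - 79\right) = 4 \cdot 64 \left(-159\right) = 4 \left(-10176\right) = -40704$)
$y + j = -26469 - 40704 = -67173$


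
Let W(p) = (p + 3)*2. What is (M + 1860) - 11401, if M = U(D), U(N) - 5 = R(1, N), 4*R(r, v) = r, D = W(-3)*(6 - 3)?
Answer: -38143/4 ≈ -9535.8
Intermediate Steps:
W(p) = 6 + 2*p (W(p) = (3 + p)*2 = 6 + 2*p)
D = 0 (D = (6 + 2*(-3))*(6 - 3) = (6 - 6)*3 = 0*3 = 0)
R(r, v) = r/4
U(N) = 21/4 (U(N) = 5 + (¼)*1 = 5 + ¼ = 21/4)
M = 21/4 ≈ 5.2500
(M + 1860) - 11401 = (21/4 + 1860) - 11401 = 7461/4 - 11401 = -38143/4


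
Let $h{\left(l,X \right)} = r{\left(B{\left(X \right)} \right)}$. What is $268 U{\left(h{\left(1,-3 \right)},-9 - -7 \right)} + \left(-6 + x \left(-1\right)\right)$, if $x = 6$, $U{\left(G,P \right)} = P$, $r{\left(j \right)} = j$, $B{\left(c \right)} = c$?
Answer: $-548$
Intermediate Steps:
$h{\left(l,X \right)} = X$
$268 U{\left(h{\left(1,-3 \right)},-9 - -7 \right)} + \left(-6 + x \left(-1\right)\right) = 268 \left(-9 - -7\right) + \left(-6 + 6 \left(-1\right)\right) = 268 \left(-9 + 7\right) - 12 = 268 \left(-2\right) - 12 = -536 - 12 = -548$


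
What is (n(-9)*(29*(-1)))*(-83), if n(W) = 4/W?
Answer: -9628/9 ≈ -1069.8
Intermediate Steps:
(n(-9)*(29*(-1)))*(-83) = ((4/(-9))*(29*(-1)))*(-83) = ((4*(-⅑))*(-29))*(-83) = -4/9*(-29)*(-83) = (116/9)*(-83) = -9628/9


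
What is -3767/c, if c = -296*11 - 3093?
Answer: 3767/6349 ≈ 0.59332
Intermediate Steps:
c = -6349 (c = -3256 - 3093 = -6349)
-3767/c = -3767/(-6349) = -3767*(-1/6349) = 3767/6349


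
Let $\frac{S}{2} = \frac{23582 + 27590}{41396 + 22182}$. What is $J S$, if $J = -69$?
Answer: $- \frac{3530868}{31789} \approx -111.07$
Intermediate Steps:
$S = \frac{51172}{31789}$ ($S = 2 \frac{23582 + 27590}{41396 + 22182} = 2 \cdot \frac{51172}{63578} = 2 \cdot 51172 \cdot \frac{1}{63578} = 2 \cdot \frac{25586}{31789} = \frac{51172}{31789} \approx 1.6097$)
$J S = \left(-69\right) \frac{51172}{31789} = - \frac{3530868}{31789}$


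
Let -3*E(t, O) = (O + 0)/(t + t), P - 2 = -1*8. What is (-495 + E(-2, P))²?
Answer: 982081/4 ≈ 2.4552e+5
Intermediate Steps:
P = -6 (P = 2 - 1*8 = 2 - 8 = -6)
E(t, O) = -O/(6*t) (E(t, O) = -(O + 0)/(3*(t + t)) = -O/(3*(2*t)) = -O*1/(2*t)/3 = -O/(6*t))
(-495 + E(-2, P))² = (-495 - ⅙*(-6)/(-2))² = (-495 - ⅙*(-6)*(-½))² = (-495 - ½)² = (-991/2)² = 982081/4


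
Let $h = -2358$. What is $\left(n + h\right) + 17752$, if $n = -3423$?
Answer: $11971$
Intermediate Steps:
$\left(n + h\right) + 17752 = \left(-3423 - 2358\right) + 17752 = -5781 + 17752 = 11971$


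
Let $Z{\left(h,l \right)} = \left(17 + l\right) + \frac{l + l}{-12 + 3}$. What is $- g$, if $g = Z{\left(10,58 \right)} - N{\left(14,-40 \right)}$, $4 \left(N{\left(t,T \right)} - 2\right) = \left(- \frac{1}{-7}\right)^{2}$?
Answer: $- \frac{106027}{1764} \approx -60.106$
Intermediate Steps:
$Z{\left(h,l \right)} = 17 + \frac{7 l}{9}$ ($Z{\left(h,l \right)} = \left(17 + l\right) + \frac{2 l}{-9} = \left(17 + l\right) + 2 l \left(- \frac{1}{9}\right) = \left(17 + l\right) - \frac{2 l}{9} = 17 + \frac{7 l}{9}$)
$N{\left(t,T \right)} = \frac{393}{196}$ ($N{\left(t,T \right)} = 2 + \frac{\left(- \frac{1}{-7}\right)^{2}}{4} = 2 + \frac{\left(\left(-1\right) \left(- \frac{1}{7}\right)\right)^{2}}{4} = 2 + \frac{1}{4 \cdot 49} = 2 + \frac{1}{4} \cdot \frac{1}{49} = 2 + \frac{1}{196} = \frac{393}{196}$)
$g = \frac{106027}{1764}$ ($g = \left(17 + \frac{7}{9} \cdot 58\right) - \frac{393}{196} = \left(17 + \frac{406}{9}\right) - \frac{393}{196} = \frac{559}{9} - \frac{393}{196} = \frac{106027}{1764} \approx 60.106$)
$- g = \left(-1\right) \frac{106027}{1764} = - \frac{106027}{1764}$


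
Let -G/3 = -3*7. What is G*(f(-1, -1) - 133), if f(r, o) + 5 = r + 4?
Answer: -8505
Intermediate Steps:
f(r, o) = -1 + r (f(r, o) = -5 + (r + 4) = -5 + (4 + r) = -1 + r)
G = 63 (G = -(-9)*7 = -3*(-21) = 63)
G*(f(-1, -1) - 133) = 63*((-1 - 1) - 133) = 63*(-2 - 133) = 63*(-135) = -8505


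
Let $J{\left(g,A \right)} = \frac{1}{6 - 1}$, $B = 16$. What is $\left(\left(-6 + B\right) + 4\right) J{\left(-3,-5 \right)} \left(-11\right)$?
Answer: $- \frac{154}{5} \approx -30.8$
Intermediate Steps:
$J{\left(g,A \right)} = \frac{1}{5}$
$\left(\left(-6 + B\right) + 4\right) J{\left(-3,-5 \right)} \left(-11\right) = \left(\left(-6 + 16\right) + 4\right) \frac{1}{5} \left(-11\right) = \left(10 + 4\right) \frac{1}{5} \left(-11\right) = 14 \cdot \frac{1}{5} \left(-11\right) = \frac{14}{5} \left(-11\right) = - \frac{154}{5}$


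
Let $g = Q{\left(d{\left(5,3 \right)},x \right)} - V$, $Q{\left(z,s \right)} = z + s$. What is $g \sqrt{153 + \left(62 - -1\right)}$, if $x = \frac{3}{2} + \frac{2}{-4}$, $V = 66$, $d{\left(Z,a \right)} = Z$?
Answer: $- 360 \sqrt{6} \approx -881.82$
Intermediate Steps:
$x = 1$ ($x = 3 \cdot \frac{1}{2} + 2 \left(- \frac{1}{4}\right) = \frac{3}{2} - \frac{1}{2} = 1$)
$Q{\left(z,s \right)} = s + z$
$g = -60$ ($g = \left(1 + 5\right) - 66 = 6 - 66 = -60$)
$g \sqrt{153 + \left(62 - -1\right)} = - 60 \sqrt{153 + \left(62 - -1\right)} = - 60 \sqrt{153 + \left(62 + 1\right)} = - 60 \sqrt{153 + 63} = - 60 \sqrt{216} = - 60 \cdot 6 \sqrt{6} = - 360 \sqrt{6}$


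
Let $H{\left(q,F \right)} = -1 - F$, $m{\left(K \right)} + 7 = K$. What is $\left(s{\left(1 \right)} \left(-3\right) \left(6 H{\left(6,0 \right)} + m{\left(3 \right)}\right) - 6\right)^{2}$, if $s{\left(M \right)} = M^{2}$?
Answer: $576$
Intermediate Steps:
$m{\left(K \right)} = -7 + K$
$\left(s{\left(1 \right)} \left(-3\right) \left(6 H{\left(6,0 \right)} + m{\left(3 \right)}\right) - 6\right)^{2} = \left(1^{2} \left(-3\right) \left(6 \left(-1 - 0\right) + \left(-7 + 3\right)\right) - 6\right)^{2} = \left(1 \left(-3\right) \left(6 \left(-1 + 0\right) - 4\right) - 6\right)^{2} = \left(- 3 \left(6 \left(-1\right) - 4\right) - 6\right)^{2} = \left(- 3 \left(-6 - 4\right) - 6\right)^{2} = \left(\left(-3\right) \left(-10\right) - 6\right)^{2} = \left(30 - 6\right)^{2} = 24^{2} = 576$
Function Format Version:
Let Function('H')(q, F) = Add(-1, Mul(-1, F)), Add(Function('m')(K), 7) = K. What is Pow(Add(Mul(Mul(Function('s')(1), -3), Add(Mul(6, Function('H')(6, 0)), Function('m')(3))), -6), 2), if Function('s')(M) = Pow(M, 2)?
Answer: 576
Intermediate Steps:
Function('m')(K) = Add(-7, K)
Pow(Add(Mul(Mul(Function('s')(1), -3), Add(Mul(6, Function('H')(6, 0)), Function('m')(3))), -6), 2) = Pow(Add(Mul(Mul(Pow(1, 2), -3), Add(Mul(6, Add(-1, Mul(-1, 0))), Add(-7, 3))), -6), 2) = Pow(Add(Mul(Mul(1, -3), Add(Mul(6, Add(-1, 0)), -4)), -6), 2) = Pow(Add(Mul(-3, Add(Mul(6, -1), -4)), -6), 2) = Pow(Add(Mul(-3, Add(-6, -4)), -6), 2) = Pow(Add(Mul(-3, -10), -6), 2) = Pow(Add(30, -6), 2) = Pow(24, 2) = 576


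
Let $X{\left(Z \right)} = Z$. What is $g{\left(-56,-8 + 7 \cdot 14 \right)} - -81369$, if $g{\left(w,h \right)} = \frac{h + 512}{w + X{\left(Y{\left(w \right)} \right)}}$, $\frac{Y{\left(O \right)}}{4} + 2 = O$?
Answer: $\frac{11716835}{144} \approx 81367.0$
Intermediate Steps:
$Y{\left(O \right)} = -8 + 4 O$
$g{\left(w,h \right)} = \frac{512 + h}{-8 + 5 w}$ ($g{\left(w,h \right)} = \frac{h + 512}{w + \left(-8 + 4 w\right)} = \frac{512 + h}{-8 + 5 w}$)
$g{\left(-56,-8 + 7 \cdot 14 \right)} - -81369 = \frac{512 + \left(-8 + 7 \cdot 14\right)}{-8 + 5 \left(-56\right)} - -81369 = \frac{512 + \left(-8 + 98\right)}{-8 - 280} + 81369 = \frac{512 + 90}{-288} + 81369 = \left(- \frac{1}{288}\right) 602 + 81369 = - \frac{301}{144} + 81369 = \frac{11716835}{144}$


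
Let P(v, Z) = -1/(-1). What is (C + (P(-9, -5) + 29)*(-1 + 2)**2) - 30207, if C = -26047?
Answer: -56224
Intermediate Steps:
P(v, Z) = 1 (P(v, Z) = -1*(-1) = 1)
(C + (P(-9, -5) + 29)*(-1 + 2)**2) - 30207 = (-26047 + (1 + 29)*(-1 + 2)**2) - 30207 = (-26047 + 30*1**2) - 30207 = (-26047 + 30*1) - 30207 = (-26047 + 30) - 30207 = -26017 - 30207 = -56224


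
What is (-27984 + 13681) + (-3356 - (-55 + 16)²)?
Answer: -19180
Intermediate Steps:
(-27984 + 13681) + (-3356 - (-55 + 16)²) = -14303 + (-3356 - 1*(-39)²) = -14303 + (-3356 - 1*1521) = -14303 + (-3356 - 1521) = -14303 - 4877 = -19180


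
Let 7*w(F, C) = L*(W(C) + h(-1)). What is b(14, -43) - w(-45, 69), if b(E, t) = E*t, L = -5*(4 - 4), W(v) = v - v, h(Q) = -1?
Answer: -602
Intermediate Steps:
W(v) = 0
L = 0 (L = -5*0 = 0)
w(F, C) = 0 (w(F, C) = (0*(0 - 1))/7 = (0*(-1))/7 = (1/7)*0 = 0)
b(14, -43) - w(-45, 69) = 14*(-43) - 1*0 = -602 + 0 = -602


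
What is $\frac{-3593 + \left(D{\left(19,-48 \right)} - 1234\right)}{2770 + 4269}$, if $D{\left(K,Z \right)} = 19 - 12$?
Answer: $- \frac{4820}{7039} \approx -0.68476$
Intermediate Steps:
$D{\left(K,Z \right)} = 7$
$\frac{-3593 + \left(D{\left(19,-48 \right)} - 1234\right)}{2770 + 4269} = \frac{-3593 + \left(7 - 1234\right)}{2770 + 4269} = \frac{-3593 + \left(7 - 1234\right)}{7039} = \left(-3593 - 1227\right) \frac{1}{7039} = \left(-4820\right) \frac{1}{7039} = - \frac{4820}{7039}$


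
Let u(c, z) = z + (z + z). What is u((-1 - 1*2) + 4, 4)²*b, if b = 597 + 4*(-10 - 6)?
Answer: 76752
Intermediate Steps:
u(c, z) = 3*z (u(c, z) = z + 2*z = 3*z)
b = 533 (b = 597 + 4*(-16) = 597 - 64 = 533)
u((-1 - 1*2) + 4, 4)²*b = (3*4)²*533 = 12²*533 = 144*533 = 76752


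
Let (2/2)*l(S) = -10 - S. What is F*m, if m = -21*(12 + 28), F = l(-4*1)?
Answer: 5040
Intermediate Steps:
l(S) = -10 - S
F = -6 (F = -10 - (-4) = -10 - 1*(-4) = -10 + 4 = -6)
m = -840 (m = -21*40 = -840)
F*m = -6*(-840) = 5040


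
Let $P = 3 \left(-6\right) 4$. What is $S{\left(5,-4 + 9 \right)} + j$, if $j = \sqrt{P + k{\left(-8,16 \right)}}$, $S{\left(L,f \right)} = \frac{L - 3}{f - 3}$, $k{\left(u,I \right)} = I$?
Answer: $1 + 2 i \sqrt{14} \approx 1.0 + 7.4833 i$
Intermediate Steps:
$P = -72$ ($P = \left(-18\right) 4 = -72$)
$S{\left(L,f \right)} = \frac{-3 + L}{-3 + f}$
$j = 2 i \sqrt{14}$ ($j = \sqrt{-72 + 16} = \sqrt{-56} = 2 i \sqrt{14} \approx 7.4833 i$)
$S{\left(5,-4 + 9 \right)} + j = \frac{-3 + 5}{-3 + \left(-4 + 9\right)} + 2 i \sqrt{14} = \frac{1}{-3 + 5} \cdot 2 + 2 i \sqrt{14} = \frac{1}{2} \cdot 2 + 2 i \sqrt{14} = 1 + 2 i \sqrt{14}$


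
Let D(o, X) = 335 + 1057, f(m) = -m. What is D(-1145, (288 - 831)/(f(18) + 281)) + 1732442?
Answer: 1733834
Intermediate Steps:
D(o, X) = 1392
D(-1145, (288 - 831)/(f(18) + 281)) + 1732442 = 1392 + 1732442 = 1733834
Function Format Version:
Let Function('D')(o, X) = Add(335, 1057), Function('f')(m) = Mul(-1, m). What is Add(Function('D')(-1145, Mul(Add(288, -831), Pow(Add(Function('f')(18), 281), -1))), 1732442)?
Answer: 1733834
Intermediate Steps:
Function('D')(o, X) = 1392
Add(Function('D')(-1145, Mul(Add(288, -831), Pow(Add(Function('f')(18), 281), -1))), 1732442) = Add(1392, 1732442) = 1733834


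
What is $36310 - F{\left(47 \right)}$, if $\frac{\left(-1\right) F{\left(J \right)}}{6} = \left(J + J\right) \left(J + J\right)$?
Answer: $89326$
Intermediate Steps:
$F{\left(J \right)} = - 24 J^{2}$ ($F{\left(J \right)} = - 6 \left(J + J\right) \left(J + J\right) = - 6 \cdot 2 J 2 J = - 6 \cdot 4 J^{2} = - 24 J^{2}$)
$36310 - F{\left(47 \right)} = 36310 - - 24 \cdot 47^{2} = 36310 - \left(-24\right) 2209 = 36310 - -53016 = 36310 + 53016 = 89326$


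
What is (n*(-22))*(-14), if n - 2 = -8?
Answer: -1848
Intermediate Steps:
n = -6 (n = 2 - 8 = -6)
(n*(-22))*(-14) = -6*(-22)*(-14) = 132*(-14) = -1848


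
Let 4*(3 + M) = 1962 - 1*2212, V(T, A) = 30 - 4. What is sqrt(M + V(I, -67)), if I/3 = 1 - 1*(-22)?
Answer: I*sqrt(158)/2 ≈ 6.2849*I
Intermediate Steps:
I = 69 (I = 3*(1 - 1*(-22)) = 3*(1 + 22) = 3*23 = 69)
V(T, A) = 26
M = -131/2 (M = -3 + (1962 - 1*2212)/4 = -3 + (1962 - 2212)/4 = -3 + (1/4)*(-250) = -3 - 125/2 = -131/2 ≈ -65.500)
sqrt(M + V(I, -67)) = sqrt(-131/2 + 26) = sqrt(-79/2) = I*sqrt(158)/2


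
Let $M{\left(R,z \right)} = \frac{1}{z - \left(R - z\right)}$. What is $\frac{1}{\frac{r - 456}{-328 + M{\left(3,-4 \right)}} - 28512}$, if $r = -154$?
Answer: $- \frac{3609}{102893098} \approx -3.5075 \cdot 10^{-5}$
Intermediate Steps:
$M{\left(R,z \right)} = \frac{1}{- R + 2 z}$
$\frac{1}{\frac{r - 456}{-328 + M{\left(3,-4 \right)}} - 28512} = \frac{1}{\frac{-154 - 456}{-328 + \frac{1}{\left(-1\right) 3 + 2 \left(-4\right)}} - 28512} = \frac{1}{- \frac{610}{-328 + \frac{1}{-3 - 8}} - 28512} = \frac{1}{- \frac{610}{-328 + \frac{1}{-11}} - 28512} = \frac{1}{- \frac{610}{-328 - \frac{1}{11}} - 28512} = \frac{1}{- \frac{610}{- \frac{3609}{11}} - 28512} = \frac{1}{\left(-610\right) \left(- \frac{11}{3609}\right) - 28512} = \frac{1}{\frac{6710}{3609} - 28512} = \frac{1}{- \frac{102893098}{3609}} = - \frac{3609}{102893098}$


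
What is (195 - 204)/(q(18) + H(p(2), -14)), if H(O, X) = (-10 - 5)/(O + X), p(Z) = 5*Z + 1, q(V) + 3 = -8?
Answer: 3/2 ≈ 1.5000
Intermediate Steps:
q(V) = -11 (q(V) = -3 - 8 = -11)
p(Z) = 1 + 5*Z
H(O, X) = -15/(O + X)
(195 - 204)/(q(18) + H(p(2), -14)) = (195 - 204)/(-11 - 15/((1 + 5*2) - 14)) = -9/(-11 - 15/((1 + 10) - 14)) = -9/(-11 - 15/(11 - 14)) = -9/(-11 - 15/(-3)) = -9/(-11 - 15*(-⅓)) = -9/(-11 + 5) = -9/(-6) = -9*(-⅙) = 3/2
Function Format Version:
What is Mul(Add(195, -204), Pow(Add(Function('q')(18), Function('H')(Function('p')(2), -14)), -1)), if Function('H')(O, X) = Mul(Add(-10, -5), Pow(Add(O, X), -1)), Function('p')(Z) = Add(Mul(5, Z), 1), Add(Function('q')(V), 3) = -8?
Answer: Rational(3, 2) ≈ 1.5000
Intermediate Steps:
Function('q')(V) = -11 (Function('q')(V) = Add(-3, -8) = -11)
Function('p')(Z) = Add(1, Mul(5, Z))
Function('H')(O, X) = Mul(-15, Pow(Add(O, X), -1))
Mul(Add(195, -204), Pow(Add(Function('q')(18), Function('H')(Function('p')(2), -14)), -1)) = Mul(Add(195, -204), Pow(Add(-11, Mul(-15, Pow(Add(Add(1, Mul(5, 2)), -14), -1))), -1)) = Mul(-9, Pow(Add(-11, Mul(-15, Pow(Add(Add(1, 10), -14), -1))), -1)) = Mul(-9, Pow(Add(-11, Mul(-15, Pow(Add(11, -14), -1))), -1)) = Mul(-9, Pow(Add(-11, Mul(-15, Pow(-3, -1))), -1)) = Mul(-9, Pow(Add(-11, Mul(-15, Rational(-1, 3))), -1)) = Mul(-9, Pow(Add(-11, 5), -1)) = Mul(-9, Pow(-6, -1)) = Mul(-9, Rational(-1, 6)) = Rational(3, 2)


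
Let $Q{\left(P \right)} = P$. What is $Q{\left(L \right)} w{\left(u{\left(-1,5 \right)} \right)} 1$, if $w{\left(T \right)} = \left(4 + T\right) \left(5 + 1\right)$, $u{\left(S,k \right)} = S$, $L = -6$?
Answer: $-108$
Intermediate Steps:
$w{\left(T \right)} = 24 + 6 T$ ($w{\left(T \right)} = \left(4 + T\right) 6 = 24 + 6 T$)
$Q{\left(L \right)} w{\left(u{\left(-1,5 \right)} \right)} 1 = - 6 \left(24 + 6 \left(-1\right)\right) 1 = - 6 \left(24 - 6\right) 1 = \left(-6\right) 18 \cdot 1 = \left(-108\right) 1 = -108$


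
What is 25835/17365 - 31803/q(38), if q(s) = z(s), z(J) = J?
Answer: -110255473/131974 ≈ -835.43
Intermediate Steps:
q(s) = s
25835/17365 - 31803/q(38) = 25835/17365 - 31803/38 = 25835*(1/17365) - 31803*1/38 = 5167/3473 - 31803/38 = -110255473/131974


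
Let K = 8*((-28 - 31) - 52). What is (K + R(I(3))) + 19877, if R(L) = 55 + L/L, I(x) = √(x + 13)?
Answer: 19045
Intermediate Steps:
I(x) = √(13 + x)
K = -888 (K = 8*(-59 - 52) = 8*(-111) = -888)
R(L) = 56 (R(L) = 55 + 1 = 56)
(K + R(I(3))) + 19877 = (-888 + 56) + 19877 = -832 + 19877 = 19045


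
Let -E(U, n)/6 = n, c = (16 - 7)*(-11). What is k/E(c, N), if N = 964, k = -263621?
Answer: 263621/5784 ≈ 45.578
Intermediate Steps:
c = -99 (c = 9*(-11) = -99)
E(U, n) = -6*n
k/E(c, N) = -263621/((-6*964)) = -263621/(-5784) = -263621*(-1/5784) = 263621/5784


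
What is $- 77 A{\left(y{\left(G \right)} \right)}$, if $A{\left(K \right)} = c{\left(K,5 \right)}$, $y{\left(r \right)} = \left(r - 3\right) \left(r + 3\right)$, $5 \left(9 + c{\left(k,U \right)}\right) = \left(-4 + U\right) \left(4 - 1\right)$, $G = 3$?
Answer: $\frac{3234}{5} \approx 646.8$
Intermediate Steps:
$c{\left(k,U \right)} = - \frac{57}{5} + \frac{3 U}{5}$ ($c{\left(k,U \right)} = -9 + \frac{\left(-4 + U\right) \left(4 - 1\right)}{5} = -9 + \frac{\left(-4 + U\right) 3}{5} = -9 + \frac{-12 + 3 U}{5} = -9 + \left(- \frac{12}{5} + \frac{3 U}{5}\right) = - \frac{57}{5} + \frac{3 U}{5}$)
$y{\left(r \right)} = \left(-3 + r\right) \left(3 + r\right)$
$A{\left(K \right)} = - \frac{42}{5}$ ($A{\left(K \right)} = - \frac{57}{5} + \frac{3}{5} \cdot 5 = - \frac{57}{5} + 3 = - \frac{42}{5}$)
$- 77 A{\left(y{\left(G \right)} \right)} = \left(-77\right) \left(- \frac{42}{5}\right) = \frac{3234}{5}$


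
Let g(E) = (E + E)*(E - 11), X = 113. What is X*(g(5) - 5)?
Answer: -7345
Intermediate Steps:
g(E) = 2*E*(-11 + E) (g(E) = (2*E)*(-11 + E) = 2*E*(-11 + E))
X*(g(5) - 5) = 113*(2*5*(-11 + 5) - 5) = 113*(2*5*(-6) - 5) = 113*(-60 - 5) = 113*(-65) = -7345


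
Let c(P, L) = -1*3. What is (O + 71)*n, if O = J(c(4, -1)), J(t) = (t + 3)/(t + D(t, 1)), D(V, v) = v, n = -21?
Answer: -1491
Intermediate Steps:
c(P, L) = -3
J(t) = (3 + t)/(1 + t) (J(t) = (t + 3)/(t + 1) = (3 + t)/(1 + t))
O = 0 (O = (3 - 3)/(1 - 3) = 0/(-2) = -½*0 = 0)
(O + 71)*n = (0 + 71)*(-21) = 71*(-21) = -1491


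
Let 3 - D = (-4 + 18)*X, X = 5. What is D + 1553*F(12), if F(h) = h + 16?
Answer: 43417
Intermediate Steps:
F(h) = 16 + h
D = -67 (D = 3 - (-4 + 18)*5 = 3 - 14*5 = 3 - 1*70 = 3 - 70 = -67)
D + 1553*F(12) = -67 + 1553*(16 + 12) = -67 + 1553*28 = -67 + 43484 = 43417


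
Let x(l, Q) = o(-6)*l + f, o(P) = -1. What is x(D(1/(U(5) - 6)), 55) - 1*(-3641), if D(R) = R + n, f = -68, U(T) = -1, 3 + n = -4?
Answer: 25061/7 ≈ 3580.1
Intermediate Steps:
n = -7 (n = -3 - 4 = -7)
D(R) = -7 + R (D(R) = R - 7 = -7 + R)
x(l, Q) = -68 - l (x(l, Q) = -l - 68 = -68 - l)
x(D(1/(U(5) - 6)), 55) - 1*(-3641) = (-68 - (-7 + 1/(-1 - 6))) - 1*(-3641) = (-68 - (-7 + 1/(-7))) + 3641 = (-68 - (-7 - ⅐)) + 3641 = (-68 - 1*(-50/7)) + 3641 = (-68 + 50/7) + 3641 = -426/7 + 3641 = 25061/7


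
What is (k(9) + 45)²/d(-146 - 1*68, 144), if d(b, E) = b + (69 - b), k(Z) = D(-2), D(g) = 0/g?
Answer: 675/23 ≈ 29.348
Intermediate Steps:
D(g) = 0
k(Z) = 0
d(b, E) = 69
(k(9) + 45)²/d(-146 - 1*68, 144) = (0 + 45)²/69 = 45²*(1/69) = 2025*(1/69) = 675/23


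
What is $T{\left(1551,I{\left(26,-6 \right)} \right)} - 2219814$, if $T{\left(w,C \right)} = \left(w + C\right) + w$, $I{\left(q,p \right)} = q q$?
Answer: $-2216036$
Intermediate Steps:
$I{\left(q,p \right)} = q^{2}$
$T{\left(w,C \right)} = C + 2 w$ ($T{\left(w,C \right)} = \left(C + w\right) + w = C + 2 w$)
$T{\left(1551,I{\left(26,-6 \right)} \right)} - 2219814 = \left(26^{2} + 2 \cdot 1551\right) - 2219814 = \left(676 + 3102\right) - 2219814 = 3778 - 2219814 = -2216036$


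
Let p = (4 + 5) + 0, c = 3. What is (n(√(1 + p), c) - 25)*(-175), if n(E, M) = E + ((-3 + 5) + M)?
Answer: 3500 - 175*√10 ≈ 2946.6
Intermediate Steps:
p = 9 (p = 9 + 0 = 9)
n(E, M) = 2 + E + M (n(E, M) = E + (2 + M) = 2 + E + M)
(n(√(1 + p), c) - 25)*(-175) = ((2 + √(1 + 9) + 3) - 25)*(-175) = ((2 + √10 + 3) - 25)*(-175) = ((5 + √10) - 25)*(-175) = (-20 + √10)*(-175) = 3500 - 175*√10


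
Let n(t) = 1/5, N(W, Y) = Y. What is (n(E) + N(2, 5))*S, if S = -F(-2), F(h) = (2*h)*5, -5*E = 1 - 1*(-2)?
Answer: 104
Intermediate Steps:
E = -⅗ (E = -(1 - 1*(-2))/5 = -(1 + 2)/5 = -⅕*3 = -⅗ ≈ -0.60000)
n(t) = ⅕
F(h) = 10*h
S = 20 (S = -10*(-2) = -1*(-20) = 20)
(n(E) + N(2, 5))*S = (⅕ + 5)*20 = (26/5)*20 = 104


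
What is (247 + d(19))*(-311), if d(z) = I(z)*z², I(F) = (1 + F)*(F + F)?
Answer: -85402777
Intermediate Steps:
I(F) = 2*F*(1 + F) (I(F) = (1 + F)*(2*F) = 2*F*(1 + F))
d(z) = 2*z³*(1 + z) (d(z) = (2*z*(1 + z))*z² = 2*z³*(1 + z))
(247 + d(19))*(-311) = (247 + 2*19³*(1 + 19))*(-311) = (247 + 2*6859*20)*(-311) = (247 + 274360)*(-311) = 274607*(-311) = -85402777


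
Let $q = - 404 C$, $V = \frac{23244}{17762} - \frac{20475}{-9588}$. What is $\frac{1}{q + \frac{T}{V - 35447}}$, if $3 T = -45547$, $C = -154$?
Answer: $\frac{3018055219305}{187772616315570652} \approx 1.6073 \cdot 10^{-5}$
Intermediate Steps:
$V = \frac{97756737}{28383676}$ ($V = 23244 \cdot \frac{1}{17762} - - \frac{6825}{3196} = \frac{11622}{8881} + \frac{6825}{3196} = \frac{97756737}{28383676} \approx 3.4441$)
$T = - \frac{45547}{3}$ ($T = \frac{1}{3} \left(-45547\right) = - \frac{45547}{3} \approx -15182.0$)
$q = 62216$ ($q = \left(-404\right) \left(-154\right) = 62216$)
$\frac{1}{q + \frac{T}{V - 35447}} = \frac{1}{62216 - \frac{45547}{3 \left(\frac{97756737}{28383676} - 35447\right)}} = \frac{1}{62216 - \frac{45547}{3 \left(- \frac{1006018406435}{28383676}\right)}} = \frac{1}{62216 - - \frac{1292791290772}{3018055219305}} = \frac{1}{62216 + \frac{1292791290772}{3018055219305}} = \frac{1}{\frac{187772616315570652}{3018055219305}} = \frac{3018055219305}{187772616315570652}$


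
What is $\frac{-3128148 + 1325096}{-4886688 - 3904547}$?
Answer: $\frac{1803052}{8791235} \approx 0.2051$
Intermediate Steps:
$\frac{-3128148 + 1325096}{-4886688 - 3904547} = - \frac{1803052}{-8791235} = \left(-1803052\right) \left(- \frac{1}{8791235}\right) = \frac{1803052}{8791235}$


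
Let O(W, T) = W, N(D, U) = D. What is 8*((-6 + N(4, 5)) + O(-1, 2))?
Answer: -24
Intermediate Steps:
8*((-6 + N(4, 5)) + O(-1, 2)) = 8*((-6 + 4) - 1) = 8*(-2 - 1) = 8*(-3) = -24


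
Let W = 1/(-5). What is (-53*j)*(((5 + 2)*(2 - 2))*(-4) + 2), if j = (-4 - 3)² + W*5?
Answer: -5088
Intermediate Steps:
W = -⅕ ≈ -0.20000
j = 48 (j = (-4 - 3)² - ⅕*5 = (-7)² - 1 = 49 - 1 = 48)
(-53*j)*(((5 + 2)*(2 - 2))*(-4) + 2) = (-53*48)*(((5 + 2)*(2 - 2))*(-4) + 2) = -2544*((7*0)*(-4) + 2) = -2544*(0*(-4) + 2) = -2544*(0 + 2) = -2544*2 = -5088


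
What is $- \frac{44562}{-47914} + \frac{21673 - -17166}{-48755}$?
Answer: $\frac{155844232}{1168023535} \approx 0.13343$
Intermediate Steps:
$- \frac{44562}{-47914} + \frac{21673 - -17166}{-48755} = \left(-44562\right) \left(- \frac{1}{47914}\right) + \left(21673 + 17166\right) \left(- \frac{1}{48755}\right) = \frac{22281}{23957} + 38839 \left(- \frac{1}{48755}\right) = \frac{22281}{23957} - \frac{38839}{48755} = \frac{155844232}{1168023535}$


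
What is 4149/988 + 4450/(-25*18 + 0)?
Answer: -50591/8892 ≈ -5.6895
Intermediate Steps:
4149/988 + 4450/(-25*18 + 0) = 4149*(1/988) + 4450/(-450 + 0) = 4149/988 + 4450/(-450) = 4149/988 + 4450*(-1/450) = 4149/988 - 89/9 = -50591/8892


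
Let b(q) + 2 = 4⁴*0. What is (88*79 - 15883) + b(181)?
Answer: -8933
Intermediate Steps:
b(q) = -2 (b(q) = -2 + 4⁴*0 = -2 + 256*0 = -2 + 0 = -2)
(88*79 - 15883) + b(181) = (88*79 - 15883) - 2 = (6952 - 15883) - 2 = -8931 - 2 = -8933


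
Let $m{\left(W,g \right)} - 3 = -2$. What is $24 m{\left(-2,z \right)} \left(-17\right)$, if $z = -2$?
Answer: $-408$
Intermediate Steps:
$m{\left(W,g \right)} = 1$ ($m{\left(W,g \right)} = 3 - 2 = 1$)
$24 m{\left(-2,z \right)} \left(-17\right) = 24 \cdot 1 \left(-17\right) = 24 \left(-17\right) = -408$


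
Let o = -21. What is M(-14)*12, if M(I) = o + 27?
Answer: 72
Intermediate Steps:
M(I) = 6 (M(I) = -21 + 27 = 6)
M(-14)*12 = 6*12 = 72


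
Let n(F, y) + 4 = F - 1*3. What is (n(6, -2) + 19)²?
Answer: 324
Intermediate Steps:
n(F, y) = -7 + F (n(F, y) = -4 + (F - 1*3) = -4 + (F - 3) = -4 + (-3 + F) = -7 + F)
(n(6, -2) + 19)² = ((-7 + 6) + 19)² = (-1 + 19)² = 18² = 324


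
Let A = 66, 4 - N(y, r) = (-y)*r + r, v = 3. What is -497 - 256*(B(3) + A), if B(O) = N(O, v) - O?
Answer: -19185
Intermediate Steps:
N(y, r) = 4 - r + r*y (N(y, r) = 4 - ((-y)*r + r) = 4 - (-r*y + r) = 4 - (r - r*y) = 4 + (-r + r*y) = 4 - r + r*y)
B(O) = 1 + 2*O (B(O) = (4 - 1*3 + 3*O) - O = (4 - 3 + 3*O) - O = (1 + 3*O) - O = 1 + 2*O)
-497 - 256*(B(3) + A) = -497 - 256*((1 + 2*3) + 66) = -497 - 256*((1 + 6) + 66) = -497 - 256*(7 + 66) = -497 - 256*73 = -497 - 18688 = -19185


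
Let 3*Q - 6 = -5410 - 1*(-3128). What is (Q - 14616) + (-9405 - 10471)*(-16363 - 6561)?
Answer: 1366866148/3 ≈ 4.5562e+8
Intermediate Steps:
Q = -2276/3 (Q = 2 + (-5410 - 1*(-3128))/3 = 2 + (-5410 + 3128)/3 = 2 + (1/3)*(-2282) = 2 - 2282/3 = -2276/3 ≈ -758.67)
(Q - 14616) + (-9405 - 10471)*(-16363 - 6561) = (-2276/3 - 14616) + (-9405 - 10471)*(-16363 - 6561) = -46124/3 - 19876*(-22924) = -46124/3 + 455637424 = 1366866148/3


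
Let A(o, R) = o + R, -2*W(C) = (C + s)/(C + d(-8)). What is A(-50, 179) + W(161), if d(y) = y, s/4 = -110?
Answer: 4417/34 ≈ 129.91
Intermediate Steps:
s = -440 (s = 4*(-110) = -440)
W(C) = -(-440 + C)/(2*(-8 + C)) (W(C) = -(C - 440)/(2*(C - 8)) = -(-440 + C)/(2*(-8 + C)))
A(o, R) = R + o
A(-50, 179) + W(161) = (179 - 50) + (440 - 1*161)/(2*(-8 + 161)) = 129 + (½)*(440 - 161)/153 = 129 + (½)*(1/153)*279 = 129 + 31/34 = 4417/34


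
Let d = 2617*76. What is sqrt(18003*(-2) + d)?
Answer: sqrt(162886) ≈ 403.59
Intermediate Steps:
d = 198892
sqrt(18003*(-2) + d) = sqrt(18003*(-2) + 198892) = sqrt(-36006 + 198892) = sqrt(162886)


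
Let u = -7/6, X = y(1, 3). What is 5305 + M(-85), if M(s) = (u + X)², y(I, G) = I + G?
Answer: 191269/36 ≈ 5313.0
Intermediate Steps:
y(I, G) = G + I
X = 4 (X = 3 + 1 = 4)
u = -7/6 (u = -7*⅙ = -7/6 ≈ -1.1667)
M(s) = 289/36 (M(s) = (-7/6 + 4)² = (17/6)² = 289/36)
5305 + M(-85) = 5305 + 289/36 = 191269/36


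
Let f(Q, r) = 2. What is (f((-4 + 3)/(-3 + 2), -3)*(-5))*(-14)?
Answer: 140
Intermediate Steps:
(f((-4 + 3)/(-3 + 2), -3)*(-5))*(-14) = (2*(-5))*(-14) = -10*(-14) = 140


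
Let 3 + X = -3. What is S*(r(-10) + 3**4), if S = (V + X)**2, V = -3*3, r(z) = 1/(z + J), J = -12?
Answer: 400725/22 ≈ 18215.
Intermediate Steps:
X = -6 (X = -3 - 3 = -6)
r(z) = 1/(-12 + z) (r(z) = 1/(z - 12) = 1/(-12 + z))
V = -9
S = 225 (S = (-9 - 6)**2 = (-15)**2 = 225)
S*(r(-10) + 3**4) = 225*(1/(-12 - 10) + 3**4) = 225*(1/(-22) + 81) = 225*(-1/22 + 81) = 225*(1781/22) = 400725/22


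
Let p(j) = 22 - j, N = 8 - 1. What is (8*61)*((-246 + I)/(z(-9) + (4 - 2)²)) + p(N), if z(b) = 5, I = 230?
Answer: -7673/9 ≈ -852.56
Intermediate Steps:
N = 7
(8*61)*((-246 + I)/(z(-9) + (4 - 2)²)) + p(N) = (8*61)*((-246 + 230)/(5 + (4 - 2)²)) + (22 - 1*7) = 488*(-16/(5 + 2²)) + (22 - 7) = 488*(-16/(5 + 4)) + 15 = 488*(-16/9) + 15 = -7808/9 + 15 = -7673/9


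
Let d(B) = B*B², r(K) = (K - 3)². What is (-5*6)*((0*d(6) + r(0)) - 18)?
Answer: 270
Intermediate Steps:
r(K) = (-3 + K)²
d(B) = B³
(-5*6)*((0*d(6) + r(0)) - 18) = (-5*6)*((0*6³ + (-3 + 0)²) - 18) = -30*((0*216 + (-3)²) - 18) = -30*((0 + 9) - 18) = -30*(9 - 18) = -30*(-9) = 270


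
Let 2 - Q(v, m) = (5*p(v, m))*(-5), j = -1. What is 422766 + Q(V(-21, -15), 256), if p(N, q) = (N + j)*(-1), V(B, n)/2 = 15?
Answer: 422043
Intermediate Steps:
V(B, n) = 30 (V(B, n) = 2*15 = 30)
p(N, q) = 1 - N (p(N, q) = (N - 1)*(-1) = (-1 + N)*(-1) = 1 - N)
Q(v, m) = 27 - 25*v (Q(v, m) = 2 - 5*(1 - v)*(-5) = 2 - (5 - 5*v)*(-5) = 2 - (-25 + 25*v) = 2 + (25 - 25*v) = 27 - 25*v)
422766 + Q(V(-21, -15), 256) = 422766 + (27 - 25*30) = 422766 + (27 - 750) = 422766 - 723 = 422043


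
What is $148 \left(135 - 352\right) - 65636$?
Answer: $-97752$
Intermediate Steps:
$148 \left(135 - 352\right) - 65636 = 148 \left(-217\right) - 65636 = -32116 - 65636 = -97752$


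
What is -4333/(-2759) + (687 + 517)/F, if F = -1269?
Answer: 2176741/3501171 ≈ 0.62172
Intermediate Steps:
-4333/(-2759) + (687 + 517)/F = -4333/(-2759) + (687 + 517)/(-1269) = -4333*(-1/2759) + 1204*(-1/1269) = 4333/2759 - 1204/1269 = 2176741/3501171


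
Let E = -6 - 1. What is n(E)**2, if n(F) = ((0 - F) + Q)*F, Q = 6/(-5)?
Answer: 41209/25 ≈ 1648.4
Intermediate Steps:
Q = -6/5 (Q = 6*(-1/5) = -6/5 ≈ -1.2000)
E = -7
n(F) = F*(-6/5 - F) (n(F) = ((0 - F) - 6/5)*F = (-F - 6/5)*F = (-6/5 - F)*F = F*(-6/5 - F))
n(E)**2 = (-1/5*(-7)*(6 + 5*(-7)))**2 = (-1/5*(-7)*(6 - 35))**2 = (-1/5*(-7)*(-29))**2 = (-203/5)**2 = 41209/25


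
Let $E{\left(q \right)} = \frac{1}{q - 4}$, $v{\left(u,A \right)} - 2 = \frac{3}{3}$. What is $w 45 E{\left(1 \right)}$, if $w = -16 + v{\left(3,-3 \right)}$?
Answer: $195$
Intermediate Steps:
$v{\left(u,A \right)} = 3$ ($v{\left(u,A \right)} = 2 + \frac{3}{3} = 2 + 3 \cdot \frac{1}{3} = 2 + 1 = 3$)
$w = -13$ ($w = -16 + 3 = -13$)
$E{\left(q \right)} = \frac{1}{-4 + q}$
$w 45 E{\left(1 \right)} = \frac{\left(-13\right) 45}{-4 + 1} = - \frac{585}{-3} = \left(-585\right) \left(- \frac{1}{3}\right) = 195$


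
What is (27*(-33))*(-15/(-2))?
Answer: -13365/2 ≈ -6682.5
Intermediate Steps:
(27*(-33))*(-15/(-2)) = -(-13365)*(-1)/2 = -891*15/2 = -13365/2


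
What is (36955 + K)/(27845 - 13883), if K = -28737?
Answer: 4109/6981 ≈ 0.58860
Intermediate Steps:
(36955 + K)/(27845 - 13883) = (36955 - 28737)/(27845 - 13883) = 8218/13962 = 8218*(1/13962) = 4109/6981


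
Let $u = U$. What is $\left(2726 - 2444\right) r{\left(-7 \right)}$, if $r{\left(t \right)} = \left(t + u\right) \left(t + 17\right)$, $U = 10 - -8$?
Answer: $31020$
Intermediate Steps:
$U = 18$ ($U = 10 + 8 = 18$)
$u = 18$
$r{\left(t \right)} = \left(17 + t\right) \left(18 + t\right)$ ($r{\left(t \right)} = \left(t + 18\right) \left(t + 17\right) = \left(18 + t\right) \left(17 + t\right) = \left(17 + t\right) \left(18 + t\right)$)
$\left(2726 - 2444\right) r{\left(-7 \right)} = \left(2726 - 2444\right) \left(306 + \left(-7\right)^{2} + 35 \left(-7\right)\right) = 282 \left(306 + 49 - 245\right) = 282 \cdot 110 = 31020$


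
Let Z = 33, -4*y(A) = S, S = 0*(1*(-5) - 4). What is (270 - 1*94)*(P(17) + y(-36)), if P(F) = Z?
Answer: 5808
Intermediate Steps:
S = 0 (S = 0*(-5 - 4) = 0*(-9) = 0)
y(A) = 0 (y(A) = -1/4*0 = 0)
P(F) = 33
(270 - 1*94)*(P(17) + y(-36)) = (270 - 1*94)*(33 + 0) = (270 - 94)*33 = 176*33 = 5808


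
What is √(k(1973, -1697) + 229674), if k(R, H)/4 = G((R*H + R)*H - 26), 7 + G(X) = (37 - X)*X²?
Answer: I*√732426938207378829189170900354 ≈ 8.5582e+14*I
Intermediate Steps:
G(X) = -7 + X²*(37 - X) (G(X) = -7 + (37 - X)*X² = -7 + X²*(37 - X))
k(R, H) = -28 - 4*(-26 + H*(R + H*R))³ + 148*(-26 + H*(R + H*R))² (k(R, H) = 4*(-7 - ((R*H + R)*H - 26)³ + 37*((R*H + R)*H - 26)²) = 4*(-7 - ((H*R + R)*H - 26)³ + 37*((H*R + R)*H - 26)²) = 4*(-7 - ((R + H*R)*H - 26)³ + 37*((R + H*R)*H - 26)²) = 4*(-7 - (H*(R + H*R) - 26)³ + 37*(H*(R + H*R) - 26)²) = 4*(-7 - (-26 + H*(R + H*R))³ + 37*(-26 + H*(R + H*R))²) = -28 - 4*(-26 + H*(R + H*R))³ + 148*(-26 + H*(R + H*R))²)
√(k(1973, -1697) + 229674) = √((-28 - 4*(-26 - 1697*1973 + 1973*(-1697)²)³ + 148*(-26 - 1697*1973 + 1973*(-1697)²)²) + 229674) = √((-28 - 4*(-26 - 3348181 + 1973*2879809)³ + 148*(-26 - 3348181 + 1973*2879809)²) + 229674) = √((-28 - 4*(-26 - 3348181 + 5681863157)³ + 148*(-26 - 3348181 + 5681863157)²) + 229674) = √((-28 - 4*5678514950³ + 148*5678514950²) + 229674) = √((-28 - 4*183106735744929392680112375000 + 148*32245532037373502500) + 229674) = √((-28 - 732426942979717570720449500000 + 4772338741531278370000) + 229674) = √(-732426938207378829189171130028 + 229674) = √(-732426938207378829189170900354) = I*√732426938207378829189170900354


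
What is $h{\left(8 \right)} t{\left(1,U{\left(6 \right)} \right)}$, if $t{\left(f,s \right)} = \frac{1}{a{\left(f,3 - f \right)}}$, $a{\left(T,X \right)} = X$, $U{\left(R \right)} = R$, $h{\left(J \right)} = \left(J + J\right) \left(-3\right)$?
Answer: $-24$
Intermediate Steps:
$h{\left(J \right)} = - 6 J$ ($h{\left(J \right)} = 2 J \left(-3\right) = - 6 J$)
$t{\left(f,s \right)} = \frac{1}{3 - f}$
$h{\left(8 \right)} t{\left(1,U{\left(6 \right)} \right)} = \left(-6\right) 8 \left(- \frac{1}{-3 + 1}\right) = - 48 \left(- \frac{1}{-2}\right) = - 48 \left(\left(-1\right) \left(- \frac{1}{2}\right)\right) = \left(-48\right) \frac{1}{2} = -24$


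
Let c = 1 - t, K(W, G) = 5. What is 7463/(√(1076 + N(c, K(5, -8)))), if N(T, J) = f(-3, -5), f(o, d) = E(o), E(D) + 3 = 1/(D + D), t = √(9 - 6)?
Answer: 7463*√38622/6437 ≈ 227.85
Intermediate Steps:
t = √3 ≈ 1.7320
E(D) = -3 + 1/(2*D) (E(D) = -3 + 1/(D + D) = -3 + 1/(2*D))
c = 1 - √3 ≈ -0.73205
f(o, d) = -3 + 1/(2*o)
N(T, J) = -19/6 (N(T, J) = -3 + (½)/(-3) = -3 + (½)*(-⅓) = -3 - ⅙ = -19/6)
7463/(√(1076 + N(c, K(5, -8)))) = 7463/(√(1076 - 19/6)) = 7463/(√(6437/6)) = 7463/((√38622/6)) = 7463*(√38622/6437) = 7463*√38622/6437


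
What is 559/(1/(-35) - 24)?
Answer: -19565/841 ≈ -23.264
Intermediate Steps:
559/(1/(-35) - 24) = 559/(-1/35 - 24) = 559/(-841/35) = 559*(-35/841) = -19565/841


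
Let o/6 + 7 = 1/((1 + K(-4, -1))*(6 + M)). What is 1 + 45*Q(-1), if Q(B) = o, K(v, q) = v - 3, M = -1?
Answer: -1898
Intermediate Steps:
K(v, q) = -3 + v
o = -211/5 (o = -42 + 6/(((1 + (-3 - 4))*(6 - 1))) = -42 + 6/(((1 - 7)*5)) = -42 + 6/((-6*5)) = -42 + 6/(-30) = -42 + 6*(-1/30) = -42 - ⅕ = -211/5 ≈ -42.200)
Q(B) = -211/5
1 + 45*Q(-1) = 1 + 45*(-211/5) = 1 - 1899 = -1898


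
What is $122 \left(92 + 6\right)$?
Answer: $11956$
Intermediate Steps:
$122 \left(92 + 6\right) = 122 \cdot 98 = 11956$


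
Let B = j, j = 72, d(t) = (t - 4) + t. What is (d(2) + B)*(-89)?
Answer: -6408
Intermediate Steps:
d(t) = -4 + 2*t (d(t) = (-4 + t) + t = -4 + 2*t)
B = 72
(d(2) + B)*(-89) = ((-4 + 2*2) + 72)*(-89) = ((-4 + 4) + 72)*(-89) = (0 + 72)*(-89) = 72*(-89) = -6408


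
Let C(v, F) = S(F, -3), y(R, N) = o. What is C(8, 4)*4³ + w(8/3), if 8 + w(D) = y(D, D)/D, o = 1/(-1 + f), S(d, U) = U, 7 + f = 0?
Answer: -12803/64 ≈ -200.05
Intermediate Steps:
f = -7 (f = -7 + 0 = -7)
o = -⅛ (o = 1/(-1 - 7) = 1/(-8) = -⅛ ≈ -0.12500)
y(R, N) = -⅛
w(D) = -8 - 1/(8*D)
C(v, F) = -3
C(8, 4)*4³ + w(8/3) = -3*4³ + (-8 - 1/(8*(8/3))) = -3*64 + (-8 - 1/(8*(8*(⅓)))) = -192 + (-8 - 1/(8*8/3)) = -192 + (-8 - ⅛*3/8) = -192 + (-8 - 3/64) = -192 - 515/64 = -12803/64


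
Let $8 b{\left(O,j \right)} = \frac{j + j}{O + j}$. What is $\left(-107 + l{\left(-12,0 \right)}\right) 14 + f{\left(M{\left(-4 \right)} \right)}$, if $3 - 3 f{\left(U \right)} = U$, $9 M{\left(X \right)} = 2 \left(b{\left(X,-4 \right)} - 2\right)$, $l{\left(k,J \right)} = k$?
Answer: $- \frac{59935}{36} \approx -1664.9$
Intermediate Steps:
$b{\left(O,j \right)} = \frac{j}{4 \left(O + j\right)}$ ($b{\left(O,j \right)} = \frac{\left(j + j\right) \frac{1}{O + j}}{8} = \frac{2 j \frac{1}{O + j}}{8} = \frac{j}{4 \left(O + j\right)}$)
$M{\left(X \right)} = - \frac{4}{9} - \frac{2}{9 \left(-4 + X\right)}$ ($M{\left(X \right)} = \frac{2 \left(\frac{1}{4} \left(-4\right) \frac{1}{X - 4} - 2\right)}{9} = \frac{2 \left(\frac{1}{4} \left(-4\right) \frac{1}{-4 + X} - 2\right)}{9} = \frac{2 \left(- \frac{1}{-4 + X} - 2\right)}{9} = \frac{2 \left(-2 - \frac{1}{-4 + X}\right)}{9} = \frac{-4 - \frac{2}{-4 + X}}{9} = - \frac{4}{9} - \frac{2}{9 \left(-4 + X\right)}$)
$f{\left(U \right)} = 1 - \frac{U}{3}$
$\left(-107 + l{\left(-12,0 \right)}\right) 14 + f{\left(M{\left(-4 \right)} \right)} = \left(-107 - 12\right) 14 + \left(1 - \frac{\frac{2}{9} \frac{1}{-4 - 4} \left(7 - -8\right)}{3}\right) = \left(-119\right) 14 + \left(1 - \frac{\frac{2}{9} \frac{1}{-8} \left(7 + 8\right)}{3}\right) = -1666 + \left(1 - \frac{\frac{2}{9} \left(- \frac{1}{8}\right) 15}{3}\right) = -1666 + \left(1 - - \frac{5}{36}\right) = -1666 + \left(1 + \frac{5}{36}\right) = -1666 + \frac{41}{36} = - \frac{59935}{36}$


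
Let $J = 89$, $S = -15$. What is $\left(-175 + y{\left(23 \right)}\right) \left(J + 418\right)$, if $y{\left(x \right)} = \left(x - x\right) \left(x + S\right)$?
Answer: $-88725$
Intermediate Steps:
$y{\left(x \right)} = 0$ ($y{\left(x \right)} = \left(x - x\right) \left(x - 15\right) = 0 \left(-15 + x\right) = 0$)
$\left(-175 + y{\left(23 \right)}\right) \left(J + 418\right) = \left(-175 + 0\right) \left(89 + 418\right) = \left(-175\right) 507 = -88725$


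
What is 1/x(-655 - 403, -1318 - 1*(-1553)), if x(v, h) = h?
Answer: 1/235 ≈ 0.0042553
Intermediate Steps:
1/x(-655 - 403, -1318 - 1*(-1553)) = 1/(-1318 - 1*(-1553)) = 1/(-1318 + 1553) = 1/235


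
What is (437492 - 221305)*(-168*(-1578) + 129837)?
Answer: 85381109967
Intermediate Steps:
(437492 - 221305)*(-168*(-1578) + 129837) = 216187*(265104 + 129837) = 216187*394941 = 85381109967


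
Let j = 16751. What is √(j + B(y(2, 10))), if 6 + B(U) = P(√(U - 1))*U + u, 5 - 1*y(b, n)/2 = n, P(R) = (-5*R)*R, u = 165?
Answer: 2*√4090 ≈ 127.91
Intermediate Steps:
P(R) = -5*R²
y(b, n) = 10 - 2*n
B(U) = 159 + U*(5 - 5*U) (B(U) = -6 + ((-(-5 + 5*U))*U + 165) = -6 + ((-5*(-1 + U))*U + 165) = -6 + ((5 - 5*U)*U + 165) = -6 + (U*(5 - 5*U) + 165) = -6 + (165 + U*(5 - 5*U)) = 159 + U*(5 - 5*U))
√(j + B(y(2, 10))) = √(16751 + (159 + 5*(10 - 2*10)*(1 - (10 - 2*10)))) = √(16751 + (159 + 5*(10 - 20)*(1 - (10 - 20)))) = √(16751 + (159 + 5*(-10)*(1 - 1*(-10)))) = √(16751 + (159 + 5*(-10)*(1 + 10))) = √(16751 + (159 + 5*(-10)*11)) = √(16751 + (159 - 550)) = √(16751 - 391) = √16360 = 2*√4090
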